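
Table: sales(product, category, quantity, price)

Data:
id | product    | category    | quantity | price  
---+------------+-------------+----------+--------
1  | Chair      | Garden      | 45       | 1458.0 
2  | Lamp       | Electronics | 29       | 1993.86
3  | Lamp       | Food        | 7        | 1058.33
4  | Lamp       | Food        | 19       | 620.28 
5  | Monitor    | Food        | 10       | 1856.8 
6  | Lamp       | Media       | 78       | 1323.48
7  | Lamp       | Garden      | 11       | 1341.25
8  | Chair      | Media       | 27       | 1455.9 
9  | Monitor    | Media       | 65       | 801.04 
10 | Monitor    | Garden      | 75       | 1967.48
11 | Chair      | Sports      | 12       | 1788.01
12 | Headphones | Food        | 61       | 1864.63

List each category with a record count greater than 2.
SELECT category, COUNT(*) as cnt
FROM sales
GROUP BY category
HAVING COUNT(*) > 2

Result:
  Food: 4
  Garden: 3
  Media: 3

Note: HAVING filters groups after aggregation, WHERE filters rows before.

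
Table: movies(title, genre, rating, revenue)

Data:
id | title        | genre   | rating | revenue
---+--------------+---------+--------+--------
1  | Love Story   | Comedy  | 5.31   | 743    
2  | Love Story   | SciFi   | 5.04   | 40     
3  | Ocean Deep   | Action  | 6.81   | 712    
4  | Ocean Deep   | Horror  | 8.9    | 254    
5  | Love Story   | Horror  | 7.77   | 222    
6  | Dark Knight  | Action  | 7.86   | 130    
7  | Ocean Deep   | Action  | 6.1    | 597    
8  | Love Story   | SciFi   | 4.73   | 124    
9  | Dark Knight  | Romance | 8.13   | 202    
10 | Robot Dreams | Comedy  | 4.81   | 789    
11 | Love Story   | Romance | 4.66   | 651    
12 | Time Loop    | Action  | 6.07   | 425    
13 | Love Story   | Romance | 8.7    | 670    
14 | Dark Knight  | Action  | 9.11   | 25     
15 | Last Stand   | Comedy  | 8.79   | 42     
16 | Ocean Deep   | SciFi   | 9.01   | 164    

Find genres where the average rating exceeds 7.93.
SELECT genre, AVG(rating)
FROM movies
GROUP BY genre
HAVING AVG(rating) > 7.93

Result:
  Horror: avg=8.34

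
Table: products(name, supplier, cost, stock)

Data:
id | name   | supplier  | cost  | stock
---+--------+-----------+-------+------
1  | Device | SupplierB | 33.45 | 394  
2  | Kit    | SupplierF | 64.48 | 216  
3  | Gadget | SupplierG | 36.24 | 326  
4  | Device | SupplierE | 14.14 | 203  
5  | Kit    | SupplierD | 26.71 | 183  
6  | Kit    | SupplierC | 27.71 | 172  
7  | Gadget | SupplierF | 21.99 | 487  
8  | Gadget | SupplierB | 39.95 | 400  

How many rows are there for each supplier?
SELECT supplier, COUNT(*) as count
FROM products
GROUP BY supplier

Result:
  SupplierB: 2
  SupplierC: 1
  SupplierD: 1
  SupplierE: 1
  SupplierF: 2
  SupplierG: 1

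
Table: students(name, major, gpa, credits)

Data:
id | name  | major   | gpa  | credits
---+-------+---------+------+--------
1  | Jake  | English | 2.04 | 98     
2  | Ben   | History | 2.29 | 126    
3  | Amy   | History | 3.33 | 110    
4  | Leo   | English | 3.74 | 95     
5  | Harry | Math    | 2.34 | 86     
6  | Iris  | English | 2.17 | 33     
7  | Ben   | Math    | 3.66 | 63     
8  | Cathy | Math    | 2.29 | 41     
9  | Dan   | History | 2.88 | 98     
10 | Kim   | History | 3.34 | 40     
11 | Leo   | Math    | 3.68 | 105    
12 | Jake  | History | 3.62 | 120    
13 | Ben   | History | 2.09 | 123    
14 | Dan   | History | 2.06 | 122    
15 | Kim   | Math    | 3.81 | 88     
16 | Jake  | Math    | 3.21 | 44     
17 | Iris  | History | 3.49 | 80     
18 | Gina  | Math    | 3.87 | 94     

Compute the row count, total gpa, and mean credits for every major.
SELECT major,
       COUNT(*) as cnt,
       SUM(gpa) as total_gpa,
       AVG(credits) as avg_credits
FROM students
GROUP BY major

Result:
  English: 3 records, 7.95 total gpa, 75.33 avg credits
  History: 8 records, 23.10 total gpa, 102.38 avg credits
  Math: 7 records, 22.86 total gpa, 74.43 avg credits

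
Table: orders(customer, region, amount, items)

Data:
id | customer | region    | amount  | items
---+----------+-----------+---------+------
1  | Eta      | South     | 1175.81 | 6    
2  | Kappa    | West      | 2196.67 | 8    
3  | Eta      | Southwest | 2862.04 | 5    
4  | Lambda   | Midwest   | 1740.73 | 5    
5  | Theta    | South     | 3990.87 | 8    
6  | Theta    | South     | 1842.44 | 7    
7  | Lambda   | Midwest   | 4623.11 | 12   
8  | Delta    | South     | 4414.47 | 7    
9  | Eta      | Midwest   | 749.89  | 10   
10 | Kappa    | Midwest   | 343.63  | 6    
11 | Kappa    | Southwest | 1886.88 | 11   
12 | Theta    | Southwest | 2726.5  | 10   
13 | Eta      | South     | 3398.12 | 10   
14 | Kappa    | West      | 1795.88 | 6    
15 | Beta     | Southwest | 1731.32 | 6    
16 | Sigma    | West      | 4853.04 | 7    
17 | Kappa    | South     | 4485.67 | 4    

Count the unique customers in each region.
SELECT region, COUNT(DISTINCT customer)
FROM orders
GROUP BY region

Result:
  Midwest: 3 distinct
  South: 4 distinct
  Southwest: 4 distinct
  West: 2 distinct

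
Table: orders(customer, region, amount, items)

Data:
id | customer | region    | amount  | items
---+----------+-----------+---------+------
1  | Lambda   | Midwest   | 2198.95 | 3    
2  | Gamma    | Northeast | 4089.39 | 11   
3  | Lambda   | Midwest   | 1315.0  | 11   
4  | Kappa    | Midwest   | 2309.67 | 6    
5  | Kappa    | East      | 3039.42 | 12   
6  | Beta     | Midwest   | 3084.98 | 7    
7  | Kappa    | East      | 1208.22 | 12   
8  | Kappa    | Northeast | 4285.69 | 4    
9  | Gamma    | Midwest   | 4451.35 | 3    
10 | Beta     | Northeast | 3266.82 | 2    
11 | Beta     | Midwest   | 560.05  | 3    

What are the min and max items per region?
SELECT region, MIN(items), MAX(items)
FROM orders
GROUP BY region

Result:
  East: min=12, max=12
  Midwest: min=3, max=11
  Northeast: min=2, max=11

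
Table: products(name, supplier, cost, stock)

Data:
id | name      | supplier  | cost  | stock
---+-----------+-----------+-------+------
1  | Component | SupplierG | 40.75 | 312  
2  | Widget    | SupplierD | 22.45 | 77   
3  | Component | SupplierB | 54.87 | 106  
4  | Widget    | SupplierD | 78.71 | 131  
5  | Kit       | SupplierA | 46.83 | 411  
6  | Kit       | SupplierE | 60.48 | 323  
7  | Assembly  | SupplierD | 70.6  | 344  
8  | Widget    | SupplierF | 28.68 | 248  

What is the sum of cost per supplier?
SELECT supplier, SUM(cost) as result
FROM products
GROUP BY supplier

Result:
  SupplierA: 46.83
  SupplierB: 54.87
  SupplierD: 171.76
  SupplierE: 60.48
  SupplierF: 28.68
  SupplierG: 40.75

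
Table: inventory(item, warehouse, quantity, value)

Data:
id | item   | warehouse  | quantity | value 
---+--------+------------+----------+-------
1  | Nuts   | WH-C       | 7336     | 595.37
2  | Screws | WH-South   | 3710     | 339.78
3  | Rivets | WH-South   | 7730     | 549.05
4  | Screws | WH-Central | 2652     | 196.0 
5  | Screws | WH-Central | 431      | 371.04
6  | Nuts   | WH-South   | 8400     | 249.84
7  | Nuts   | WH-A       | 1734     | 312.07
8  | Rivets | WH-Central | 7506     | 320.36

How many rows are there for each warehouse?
SELECT warehouse, COUNT(*) as count
FROM inventory
GROUP BY warehouse

Result:
  WH-A: 1
  WH-C: 1
  WH-Central: 3
  WH-South: 3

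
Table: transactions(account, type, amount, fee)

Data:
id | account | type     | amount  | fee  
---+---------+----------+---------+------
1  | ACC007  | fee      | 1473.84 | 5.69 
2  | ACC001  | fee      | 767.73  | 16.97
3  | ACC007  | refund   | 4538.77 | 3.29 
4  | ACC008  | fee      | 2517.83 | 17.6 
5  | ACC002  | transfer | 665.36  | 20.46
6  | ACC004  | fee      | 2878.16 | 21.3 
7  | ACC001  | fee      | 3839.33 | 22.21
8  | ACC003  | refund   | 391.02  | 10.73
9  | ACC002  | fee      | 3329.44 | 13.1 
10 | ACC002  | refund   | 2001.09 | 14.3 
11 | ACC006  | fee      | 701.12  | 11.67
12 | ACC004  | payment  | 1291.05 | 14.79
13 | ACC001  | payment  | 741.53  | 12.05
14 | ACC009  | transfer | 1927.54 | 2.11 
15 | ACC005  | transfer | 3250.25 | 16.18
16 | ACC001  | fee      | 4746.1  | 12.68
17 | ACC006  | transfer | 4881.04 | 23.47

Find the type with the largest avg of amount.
SELECT type, AVG(amount) as val
FROM transactions
GROUP BY type
ORDER BY val DESC
LIMIT 1

Result: transfer with avg(amount) = 2681.05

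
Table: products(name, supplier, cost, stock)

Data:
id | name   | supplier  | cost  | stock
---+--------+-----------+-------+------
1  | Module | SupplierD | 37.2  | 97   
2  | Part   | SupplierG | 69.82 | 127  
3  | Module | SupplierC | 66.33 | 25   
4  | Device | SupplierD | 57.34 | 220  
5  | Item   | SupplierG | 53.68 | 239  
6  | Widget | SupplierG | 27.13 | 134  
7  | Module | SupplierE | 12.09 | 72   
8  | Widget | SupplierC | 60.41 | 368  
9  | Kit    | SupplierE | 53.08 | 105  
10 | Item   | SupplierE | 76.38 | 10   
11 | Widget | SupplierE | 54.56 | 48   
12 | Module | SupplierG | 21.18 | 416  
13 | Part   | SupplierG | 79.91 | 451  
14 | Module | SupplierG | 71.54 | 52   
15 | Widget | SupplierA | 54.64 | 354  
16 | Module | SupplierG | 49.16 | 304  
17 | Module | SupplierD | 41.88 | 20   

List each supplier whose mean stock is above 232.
SELECT supplier, AVG(stock)
FROM products
GROUP BY supplier
HAVING AVG(stock) > 232

Result:
  SupplierA: avg=354.00
  SupplierG: avg=246.14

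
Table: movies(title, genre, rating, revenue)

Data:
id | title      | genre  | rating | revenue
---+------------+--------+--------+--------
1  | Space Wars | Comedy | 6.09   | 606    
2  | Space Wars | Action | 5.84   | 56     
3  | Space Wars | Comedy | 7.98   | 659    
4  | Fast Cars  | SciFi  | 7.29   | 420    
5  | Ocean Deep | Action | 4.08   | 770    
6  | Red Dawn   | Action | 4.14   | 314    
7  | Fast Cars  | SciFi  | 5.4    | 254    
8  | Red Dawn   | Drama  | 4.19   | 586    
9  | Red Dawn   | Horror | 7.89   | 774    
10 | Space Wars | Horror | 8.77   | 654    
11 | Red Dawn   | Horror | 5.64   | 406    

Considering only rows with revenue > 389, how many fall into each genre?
SELECT genre, COUNT(*)
FROM movies
WHERE revenue > 389
GROUP BY genre

Note: WHERE filters rows before grouping.

Result:
  Action: 1
  Comedy: 2
  Drama: 1
  Horror: 3
  SciFi: 1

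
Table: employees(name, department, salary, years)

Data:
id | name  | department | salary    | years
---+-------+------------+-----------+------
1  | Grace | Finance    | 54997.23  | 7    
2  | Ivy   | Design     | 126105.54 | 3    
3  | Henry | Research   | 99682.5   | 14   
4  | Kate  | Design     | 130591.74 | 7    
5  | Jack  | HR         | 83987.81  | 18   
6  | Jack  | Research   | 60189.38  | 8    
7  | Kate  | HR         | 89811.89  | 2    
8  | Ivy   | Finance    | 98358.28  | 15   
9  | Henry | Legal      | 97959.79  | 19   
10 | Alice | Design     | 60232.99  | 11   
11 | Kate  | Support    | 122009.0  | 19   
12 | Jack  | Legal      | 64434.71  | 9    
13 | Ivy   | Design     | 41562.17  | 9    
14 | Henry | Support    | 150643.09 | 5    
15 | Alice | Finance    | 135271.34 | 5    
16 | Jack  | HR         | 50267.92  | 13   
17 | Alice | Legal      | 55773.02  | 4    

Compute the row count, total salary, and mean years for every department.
SELECT department,
       COUNT(*) as cnt,
       SUM(salary) as total_salary,
       AVG(years) as avg_years
FROM employees
GROUP BY department

Result:
  Design: 4 records, 358492.44 total salary, 7.50 avg years
  Finance: 3 records, 288626.85 total salary, 9.00 avg years
  HR: 3 records, 224067.62 total salary, 11.00 avg years
  Legal: 3 records, 218167.52 total salary, 10.67 avg years
  Research: 2 records, 159871.88 total salary, 11.00 avg years
  Support: 2 records, 272652.09 total salary, 12.00 avg years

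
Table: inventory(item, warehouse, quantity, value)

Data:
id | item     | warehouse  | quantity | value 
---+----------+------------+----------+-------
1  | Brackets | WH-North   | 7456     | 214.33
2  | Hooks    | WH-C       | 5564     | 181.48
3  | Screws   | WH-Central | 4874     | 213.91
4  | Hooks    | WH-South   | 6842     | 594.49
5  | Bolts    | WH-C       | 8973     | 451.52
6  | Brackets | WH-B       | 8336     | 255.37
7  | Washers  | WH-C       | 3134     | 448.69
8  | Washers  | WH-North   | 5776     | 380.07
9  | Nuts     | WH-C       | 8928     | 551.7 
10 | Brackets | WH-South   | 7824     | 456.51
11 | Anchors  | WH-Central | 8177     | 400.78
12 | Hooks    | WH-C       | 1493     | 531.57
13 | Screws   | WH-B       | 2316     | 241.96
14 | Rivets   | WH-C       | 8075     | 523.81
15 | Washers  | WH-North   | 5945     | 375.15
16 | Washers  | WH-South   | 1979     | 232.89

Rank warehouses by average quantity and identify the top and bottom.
SELECT warehouse, AVG(quantity)
FROM inventory
GROUP BY warehouse
ORDER BY AVG(quantity)

All groups:
  WH-B: 5326.00
  WH-South: 5548.33
  WH-C: 6027.83
  WH-North: 6392.33
  WH-Central: 6525.50

Highest: WH-Central (6525.50)
Lowest: WH-B (5326.00)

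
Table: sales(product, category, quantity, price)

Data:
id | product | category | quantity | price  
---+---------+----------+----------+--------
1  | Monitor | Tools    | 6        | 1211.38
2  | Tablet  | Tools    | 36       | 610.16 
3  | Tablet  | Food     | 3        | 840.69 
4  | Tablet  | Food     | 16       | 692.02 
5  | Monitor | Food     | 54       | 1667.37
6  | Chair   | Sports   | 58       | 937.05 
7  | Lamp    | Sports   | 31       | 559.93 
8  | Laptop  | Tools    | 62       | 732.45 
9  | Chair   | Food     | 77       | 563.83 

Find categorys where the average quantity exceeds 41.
SELECT category, AVG(quantity)
FROM sales
GROUP BY category
HAVING AVG(quantity) > 41

Result:
  Sports: avg=44.50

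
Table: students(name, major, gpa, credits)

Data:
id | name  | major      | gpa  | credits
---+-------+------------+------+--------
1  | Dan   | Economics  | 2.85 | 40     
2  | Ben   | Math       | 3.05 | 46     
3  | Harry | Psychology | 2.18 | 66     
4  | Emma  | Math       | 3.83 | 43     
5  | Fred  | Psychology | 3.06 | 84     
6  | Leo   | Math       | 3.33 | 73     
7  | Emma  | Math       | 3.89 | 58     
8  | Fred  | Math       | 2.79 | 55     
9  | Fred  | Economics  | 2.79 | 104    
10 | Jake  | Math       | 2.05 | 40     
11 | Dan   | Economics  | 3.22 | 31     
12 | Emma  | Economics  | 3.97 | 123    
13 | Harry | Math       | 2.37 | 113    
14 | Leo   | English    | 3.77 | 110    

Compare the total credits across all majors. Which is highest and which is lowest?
SELECT major, SUM(credits)
FROM students
GROUP BY major
ORDER BY SUM(credits)

All groups:
  English: 110
  Psychology: 150
  Economics: 298
  Math: 428

Highest: Math (428)
Lowest: English (110)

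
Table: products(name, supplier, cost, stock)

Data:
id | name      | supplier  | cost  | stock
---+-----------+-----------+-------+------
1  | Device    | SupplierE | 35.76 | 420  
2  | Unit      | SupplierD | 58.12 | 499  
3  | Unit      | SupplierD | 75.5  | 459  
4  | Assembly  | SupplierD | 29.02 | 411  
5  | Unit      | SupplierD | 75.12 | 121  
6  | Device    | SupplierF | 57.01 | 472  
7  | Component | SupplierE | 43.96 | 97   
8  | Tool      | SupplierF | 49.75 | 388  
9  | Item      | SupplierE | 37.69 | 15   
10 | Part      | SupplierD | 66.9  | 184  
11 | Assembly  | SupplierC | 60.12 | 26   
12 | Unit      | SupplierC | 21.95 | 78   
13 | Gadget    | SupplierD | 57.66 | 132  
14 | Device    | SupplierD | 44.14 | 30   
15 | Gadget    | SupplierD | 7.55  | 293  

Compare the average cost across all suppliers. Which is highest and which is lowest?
SELECT supplier, AVG(cost)
FROM products
GROUP BY supplier
ORDER BY AVG(cost)

All groups:
  SupplierE: 39.14
  SupplierC: 41.04
  SupplierD: 51.75
  SupplierF: 53.38

Highest: SupplierF (53.38)
Lowest: SupplierE (39.14)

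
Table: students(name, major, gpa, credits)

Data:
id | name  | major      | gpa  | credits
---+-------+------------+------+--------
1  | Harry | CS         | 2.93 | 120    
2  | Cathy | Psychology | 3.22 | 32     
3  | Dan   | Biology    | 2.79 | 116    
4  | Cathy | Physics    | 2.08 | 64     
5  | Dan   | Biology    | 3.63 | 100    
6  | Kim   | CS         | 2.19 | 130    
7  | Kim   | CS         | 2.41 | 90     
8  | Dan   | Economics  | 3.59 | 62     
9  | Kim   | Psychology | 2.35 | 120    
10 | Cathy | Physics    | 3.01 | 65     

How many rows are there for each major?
SELECT major, COUNT(*) as count
FROM students
GROUP BY major

Result:
  Biology: 2
  CS: 3
  Economics: 1
  Physics: 2
  Psychology: 2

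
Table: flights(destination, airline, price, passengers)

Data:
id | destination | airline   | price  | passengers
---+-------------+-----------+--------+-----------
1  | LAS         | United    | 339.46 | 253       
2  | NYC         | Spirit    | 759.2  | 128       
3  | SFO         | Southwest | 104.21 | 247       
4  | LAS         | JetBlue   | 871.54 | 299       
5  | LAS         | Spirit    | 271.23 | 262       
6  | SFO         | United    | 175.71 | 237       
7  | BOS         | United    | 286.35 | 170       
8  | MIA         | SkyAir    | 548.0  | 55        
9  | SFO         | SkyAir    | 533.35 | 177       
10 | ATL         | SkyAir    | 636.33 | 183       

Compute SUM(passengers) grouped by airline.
SELECT airline, SUM(passengers) as result
FROM flights
GROUP BY airline

Result:
  JetBlue: 299
  SkyAir: 415
  Southwest: 247
  Spirit: 390
  United: 660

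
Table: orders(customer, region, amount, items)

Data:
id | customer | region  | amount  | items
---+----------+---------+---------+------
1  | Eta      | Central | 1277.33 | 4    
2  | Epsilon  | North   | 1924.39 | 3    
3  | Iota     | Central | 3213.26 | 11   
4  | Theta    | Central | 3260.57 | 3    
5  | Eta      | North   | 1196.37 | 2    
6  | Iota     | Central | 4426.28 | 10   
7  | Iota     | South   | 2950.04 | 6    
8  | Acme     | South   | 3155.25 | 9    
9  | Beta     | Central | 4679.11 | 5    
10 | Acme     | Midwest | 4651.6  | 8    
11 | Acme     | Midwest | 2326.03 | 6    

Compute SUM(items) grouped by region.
SELECT region, SUM(items) as result
FROM orders
GROUP BY region

Result:
  Central: 33
  Midwest: 14
  North: 5
  South: 15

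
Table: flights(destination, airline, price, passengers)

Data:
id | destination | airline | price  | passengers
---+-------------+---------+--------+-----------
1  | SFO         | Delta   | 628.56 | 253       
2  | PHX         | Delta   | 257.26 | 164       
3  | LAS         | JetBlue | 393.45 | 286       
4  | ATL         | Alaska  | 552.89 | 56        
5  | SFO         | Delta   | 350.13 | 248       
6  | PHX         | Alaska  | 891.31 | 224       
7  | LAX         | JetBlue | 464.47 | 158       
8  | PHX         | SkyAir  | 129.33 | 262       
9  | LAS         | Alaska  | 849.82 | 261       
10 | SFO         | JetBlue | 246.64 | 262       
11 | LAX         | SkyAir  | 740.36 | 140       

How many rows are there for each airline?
SELECT airline, COUNT(*) as count
FROM flights
GROUP BY airline

Result:
  Alaska: 3
  Delta: 3
  JetBlue: 3
  SkyAir: 2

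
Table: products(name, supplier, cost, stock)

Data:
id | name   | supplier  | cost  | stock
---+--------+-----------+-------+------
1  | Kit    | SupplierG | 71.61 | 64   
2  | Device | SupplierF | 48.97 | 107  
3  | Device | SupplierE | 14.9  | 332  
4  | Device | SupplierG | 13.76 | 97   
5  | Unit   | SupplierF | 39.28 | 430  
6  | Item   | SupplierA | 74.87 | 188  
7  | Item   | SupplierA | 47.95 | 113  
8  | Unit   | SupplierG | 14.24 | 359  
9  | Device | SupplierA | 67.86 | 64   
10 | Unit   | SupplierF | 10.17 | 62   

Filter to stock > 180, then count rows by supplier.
SELECT supplier, COUNT(*)
FROM products
WHERE stock > 180
GROUP BY supplier

Note: WHERE filters rows before grouping.

Result:
  SupplierA: 1
  SupplierE: 1
  SupplierF: 1
  SupplierG: 1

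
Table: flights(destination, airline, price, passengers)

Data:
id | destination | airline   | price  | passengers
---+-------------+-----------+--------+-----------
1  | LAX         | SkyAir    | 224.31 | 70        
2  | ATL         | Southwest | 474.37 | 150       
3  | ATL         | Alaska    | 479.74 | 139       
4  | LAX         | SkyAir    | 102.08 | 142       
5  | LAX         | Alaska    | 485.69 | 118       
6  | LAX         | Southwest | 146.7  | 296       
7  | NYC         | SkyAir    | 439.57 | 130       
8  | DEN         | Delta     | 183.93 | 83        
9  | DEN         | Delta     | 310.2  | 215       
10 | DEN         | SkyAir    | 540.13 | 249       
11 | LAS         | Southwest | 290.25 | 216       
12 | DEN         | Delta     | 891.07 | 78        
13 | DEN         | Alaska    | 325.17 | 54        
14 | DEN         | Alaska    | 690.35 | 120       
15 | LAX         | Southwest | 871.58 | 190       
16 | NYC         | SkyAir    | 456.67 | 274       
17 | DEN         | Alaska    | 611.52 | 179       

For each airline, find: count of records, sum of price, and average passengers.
SELECT airline,
       COUNT(*) as cnt,
       SUM(price) as total_price,
       AVG(passengers) as avg_passengers
FROM flights
GROUP BY airline

Result:
  Alaska: 5 records, 2592.47 total price, 122.00 avg passengers
  Delta: 3 records, 1385.20 total price, 125.33 avg passengers
  SkyAir: 5 records, 1762.76 total price, 173.00 avg passengers
  Southwest: 4 records, 1782.90 total price, 213.00 avg passengers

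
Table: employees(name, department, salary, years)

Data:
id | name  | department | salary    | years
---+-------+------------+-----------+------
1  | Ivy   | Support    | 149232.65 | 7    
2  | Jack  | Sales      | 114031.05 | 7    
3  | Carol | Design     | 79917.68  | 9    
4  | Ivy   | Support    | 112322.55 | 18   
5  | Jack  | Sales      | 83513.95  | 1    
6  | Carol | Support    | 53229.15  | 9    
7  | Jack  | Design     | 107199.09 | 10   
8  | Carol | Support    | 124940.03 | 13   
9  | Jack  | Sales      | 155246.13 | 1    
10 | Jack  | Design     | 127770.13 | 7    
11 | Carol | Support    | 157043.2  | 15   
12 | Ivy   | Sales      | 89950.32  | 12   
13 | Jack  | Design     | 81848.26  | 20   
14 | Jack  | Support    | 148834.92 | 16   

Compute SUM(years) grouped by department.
SELECT department, SUM(years) as result
FROM employees
GROUP BY department

Result:
  Design: 46
  Sales: 21
  Support: 78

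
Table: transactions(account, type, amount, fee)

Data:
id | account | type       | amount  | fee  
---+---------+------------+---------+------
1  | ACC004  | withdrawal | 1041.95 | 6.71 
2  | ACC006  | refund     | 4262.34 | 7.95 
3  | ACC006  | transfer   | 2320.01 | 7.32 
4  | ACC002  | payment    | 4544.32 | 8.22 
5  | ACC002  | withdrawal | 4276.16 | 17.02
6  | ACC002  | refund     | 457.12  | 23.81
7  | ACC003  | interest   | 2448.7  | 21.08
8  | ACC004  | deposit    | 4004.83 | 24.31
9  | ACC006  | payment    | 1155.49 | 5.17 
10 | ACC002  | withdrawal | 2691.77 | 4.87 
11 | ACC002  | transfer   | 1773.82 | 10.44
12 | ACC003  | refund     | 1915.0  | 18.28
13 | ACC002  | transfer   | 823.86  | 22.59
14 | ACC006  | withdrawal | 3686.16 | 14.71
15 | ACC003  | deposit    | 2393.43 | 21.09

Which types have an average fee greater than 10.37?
SELECT type, AVG(fee)
FROM transactions
GROUP BY type
HAVING AVG(fee) > 10.37

Result:
  deposit: avg=22.70
  interest: avg=21.08
  refund: avg=16.68
  transfer: avg=13.45
  withdrawal: avg=10.83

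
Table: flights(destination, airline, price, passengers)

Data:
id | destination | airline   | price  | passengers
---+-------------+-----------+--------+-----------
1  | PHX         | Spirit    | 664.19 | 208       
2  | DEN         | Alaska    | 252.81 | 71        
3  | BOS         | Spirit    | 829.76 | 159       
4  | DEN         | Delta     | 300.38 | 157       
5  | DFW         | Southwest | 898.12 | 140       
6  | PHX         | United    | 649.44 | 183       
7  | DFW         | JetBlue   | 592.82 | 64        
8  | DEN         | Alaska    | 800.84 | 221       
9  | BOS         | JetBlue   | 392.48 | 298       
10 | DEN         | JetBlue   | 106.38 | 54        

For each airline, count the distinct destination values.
SELECT airline, COUNT(DISTINCT destination)
FROM flights
GROUP BY airline

Result:
  Alaska: 1 distinct
  Delta: 1 distinct
  JetBlue: 3 distinct
  Southwest: 1 distinct
  Spirit: 2 distinct
  United: 1 distinct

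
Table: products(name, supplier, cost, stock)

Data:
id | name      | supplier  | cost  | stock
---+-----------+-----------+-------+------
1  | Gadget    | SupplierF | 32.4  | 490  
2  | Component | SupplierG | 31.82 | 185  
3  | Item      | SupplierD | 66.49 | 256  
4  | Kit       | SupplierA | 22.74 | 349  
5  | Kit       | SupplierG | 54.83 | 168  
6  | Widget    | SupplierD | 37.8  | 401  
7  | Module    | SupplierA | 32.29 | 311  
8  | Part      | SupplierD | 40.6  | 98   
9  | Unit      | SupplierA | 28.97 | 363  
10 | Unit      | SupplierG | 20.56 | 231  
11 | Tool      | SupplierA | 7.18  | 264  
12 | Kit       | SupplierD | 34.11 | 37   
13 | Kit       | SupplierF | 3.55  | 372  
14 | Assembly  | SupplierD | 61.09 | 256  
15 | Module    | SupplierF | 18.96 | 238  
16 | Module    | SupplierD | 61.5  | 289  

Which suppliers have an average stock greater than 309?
SELECT supplier, AVG(stock)
FROM products
GROUP BY supplier
HAVING AVG(stock) > 309

Result:
  SupplierA: avg=321.75
  SupplierF: avg=366.67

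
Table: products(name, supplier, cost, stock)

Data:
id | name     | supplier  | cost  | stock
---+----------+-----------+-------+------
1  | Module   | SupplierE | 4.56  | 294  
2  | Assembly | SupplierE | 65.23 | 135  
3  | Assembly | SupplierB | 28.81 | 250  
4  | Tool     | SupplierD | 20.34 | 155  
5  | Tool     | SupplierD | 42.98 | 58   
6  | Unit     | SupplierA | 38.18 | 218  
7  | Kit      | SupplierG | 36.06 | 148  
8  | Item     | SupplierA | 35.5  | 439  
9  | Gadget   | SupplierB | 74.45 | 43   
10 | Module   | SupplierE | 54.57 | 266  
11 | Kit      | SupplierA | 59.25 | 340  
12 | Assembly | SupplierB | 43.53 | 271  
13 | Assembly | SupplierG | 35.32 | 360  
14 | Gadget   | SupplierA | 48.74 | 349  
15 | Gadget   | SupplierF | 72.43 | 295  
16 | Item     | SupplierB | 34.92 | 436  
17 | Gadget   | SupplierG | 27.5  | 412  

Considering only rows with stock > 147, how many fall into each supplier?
SELECT supplier, COUNT(*)
FROM products
WHERE stock > 147
GROUP BY supplier

Note: WHERE filters rows before grouping.

Result:
  SupplierA: 4
  SupplierB: 3
  SupplierD: 1
  SupplierE: 2
  SupplierF: 1
  SupplierG: 3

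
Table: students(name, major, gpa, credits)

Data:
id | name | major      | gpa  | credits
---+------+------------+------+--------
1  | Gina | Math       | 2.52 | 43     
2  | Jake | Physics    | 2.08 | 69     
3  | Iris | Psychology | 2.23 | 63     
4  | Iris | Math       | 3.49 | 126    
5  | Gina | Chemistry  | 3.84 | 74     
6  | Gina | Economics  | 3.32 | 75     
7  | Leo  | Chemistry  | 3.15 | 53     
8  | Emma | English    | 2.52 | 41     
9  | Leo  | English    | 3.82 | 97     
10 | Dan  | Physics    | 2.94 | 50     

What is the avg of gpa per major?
SELECT major, AVG(gpa) as result
FROM students
GROUP BY major

Result:
  Chemistry: 3.50
  Economics: 3.32
  English: 3.17
  Math: 3.01
  Physics: 2.51
  Psychology: 2.23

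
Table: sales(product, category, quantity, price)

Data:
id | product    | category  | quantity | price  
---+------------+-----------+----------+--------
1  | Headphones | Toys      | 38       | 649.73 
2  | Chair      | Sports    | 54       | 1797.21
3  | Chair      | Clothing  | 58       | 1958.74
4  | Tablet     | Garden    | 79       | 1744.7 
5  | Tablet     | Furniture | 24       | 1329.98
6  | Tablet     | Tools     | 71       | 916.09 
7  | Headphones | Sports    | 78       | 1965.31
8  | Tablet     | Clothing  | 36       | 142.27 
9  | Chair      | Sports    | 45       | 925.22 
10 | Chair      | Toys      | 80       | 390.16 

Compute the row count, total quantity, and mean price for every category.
SELECT category,
       COUNT(*) as cnt,
       SUM(quantity) as total_quantity,
       AVG(price) as avg_price
FROM sales
GROUP BY category

Result:
  Clothing: 2 records, 94 total quantity, 1050.51 avg price
  Furniture: 1 records, 24 total quantity, 1329.98 avg price
  Garden: 1 records, 79 total quantity, 1744.70 avg price
  Sports: 3 records, 177 total quantity, 1562.58 avg price
  Tools: 1 records, 71 total quantity, 916.09 avg price
  Toys: 2 records, 118 total quantity, 519.95 avg price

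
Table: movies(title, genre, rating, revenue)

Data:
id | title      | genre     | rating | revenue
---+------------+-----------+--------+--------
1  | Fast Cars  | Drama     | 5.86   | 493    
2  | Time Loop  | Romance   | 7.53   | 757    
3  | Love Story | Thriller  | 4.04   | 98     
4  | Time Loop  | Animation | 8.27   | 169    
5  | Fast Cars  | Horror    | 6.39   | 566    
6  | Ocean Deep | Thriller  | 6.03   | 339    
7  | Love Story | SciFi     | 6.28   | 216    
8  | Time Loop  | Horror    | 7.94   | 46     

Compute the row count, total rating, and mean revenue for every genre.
SELECT genre,
       COUNT(*) as cnt,
       SUM(rating) as total_rating,
       AVG(revenue) as avg_revenue
FROM movies
GROUP BY genre

Result:
  Animation: 1 records, 8.27 total rating, 169.00 avg revenue
  Drama: 1 records, 5.86 total rating, 493.00 avg revenue
  Horror: 2 records, 14.33 total rating, 306.00 avg revenue
  Romance: 1 records, 7.53 total rating, 757.00 avg revenue
  SciFi: 1 records, 6.28 total rating, 216.00 avg revenue
  Thriller: 2 records, 10.07 total rating, 218.50 avg revenue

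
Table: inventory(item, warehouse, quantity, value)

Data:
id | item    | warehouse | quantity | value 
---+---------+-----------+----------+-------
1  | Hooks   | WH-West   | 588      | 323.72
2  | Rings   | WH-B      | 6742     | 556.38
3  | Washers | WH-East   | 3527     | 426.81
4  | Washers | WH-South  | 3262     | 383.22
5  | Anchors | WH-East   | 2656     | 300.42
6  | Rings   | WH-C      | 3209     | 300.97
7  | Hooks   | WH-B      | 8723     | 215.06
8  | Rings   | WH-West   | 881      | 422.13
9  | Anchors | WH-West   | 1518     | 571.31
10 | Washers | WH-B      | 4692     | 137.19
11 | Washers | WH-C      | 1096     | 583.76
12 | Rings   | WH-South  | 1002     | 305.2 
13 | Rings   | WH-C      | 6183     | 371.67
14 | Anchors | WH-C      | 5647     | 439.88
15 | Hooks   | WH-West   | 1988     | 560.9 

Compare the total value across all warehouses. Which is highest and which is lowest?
SELECT warehouse, SUM(value)
FROM inventory
GROUP BY warehouse
ORDER BY SUM(value)

All groups:
  WH-South: 688.42
  WH-East: 727.23
  WH-B: 908.63
  WH-C: 1696.28
  WH-West: 1878.06

Highest: WH-West (1878.06)
Lowest: WH-South (688.42)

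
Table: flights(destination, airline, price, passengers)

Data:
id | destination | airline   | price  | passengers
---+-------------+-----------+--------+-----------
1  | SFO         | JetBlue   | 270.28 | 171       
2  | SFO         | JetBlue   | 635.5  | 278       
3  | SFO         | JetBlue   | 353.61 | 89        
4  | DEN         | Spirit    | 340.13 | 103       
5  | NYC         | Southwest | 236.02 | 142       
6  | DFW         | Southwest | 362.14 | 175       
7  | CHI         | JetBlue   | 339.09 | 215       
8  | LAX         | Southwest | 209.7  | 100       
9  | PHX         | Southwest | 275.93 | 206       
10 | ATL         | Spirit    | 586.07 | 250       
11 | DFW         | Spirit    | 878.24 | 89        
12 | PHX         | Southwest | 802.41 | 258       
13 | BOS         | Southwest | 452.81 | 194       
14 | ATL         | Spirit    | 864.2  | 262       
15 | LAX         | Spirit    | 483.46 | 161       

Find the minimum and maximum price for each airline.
SELECT airline, MIN(price), MAX(price)
FROM flights
GROUP BY airline

Result:
  JetBlue: min=270.28, max=635.50
  Southwest: min=209.70, max=802.41
  Spirit: min=340.13, max=878.24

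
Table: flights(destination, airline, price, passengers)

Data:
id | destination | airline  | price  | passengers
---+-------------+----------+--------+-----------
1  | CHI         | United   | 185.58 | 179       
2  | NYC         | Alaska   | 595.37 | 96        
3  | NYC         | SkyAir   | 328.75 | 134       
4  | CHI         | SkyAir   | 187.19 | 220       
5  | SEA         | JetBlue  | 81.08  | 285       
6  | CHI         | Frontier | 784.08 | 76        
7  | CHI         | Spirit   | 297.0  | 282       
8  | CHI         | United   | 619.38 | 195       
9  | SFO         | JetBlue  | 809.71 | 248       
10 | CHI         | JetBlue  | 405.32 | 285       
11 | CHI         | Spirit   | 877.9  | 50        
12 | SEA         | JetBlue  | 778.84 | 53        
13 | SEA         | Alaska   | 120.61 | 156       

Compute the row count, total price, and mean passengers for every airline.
SELECT airline,
       COUNT(*) as cnt,
       SUM(price) as total_price,
       AVG(passengers) as avg_passengers
FROM flights
GROUP BY airline

Result:
  Alaska: 2 records, 715.98 total price, 126.00 avg passengers
  Frontier: 1 records, 784.08 total price, 76.00 avg passengers
  JetBlue: 4 records, 2074.95 total price, 217.75 avg passengers
  SkyAir: 2 records, 515.94 total price, 177.00 avg passengers
  Spirit: 2 records, 1174.90 total price, 166.00 avg passengers
  United: 2 records, 804.96 total price, 187.00 avg passengers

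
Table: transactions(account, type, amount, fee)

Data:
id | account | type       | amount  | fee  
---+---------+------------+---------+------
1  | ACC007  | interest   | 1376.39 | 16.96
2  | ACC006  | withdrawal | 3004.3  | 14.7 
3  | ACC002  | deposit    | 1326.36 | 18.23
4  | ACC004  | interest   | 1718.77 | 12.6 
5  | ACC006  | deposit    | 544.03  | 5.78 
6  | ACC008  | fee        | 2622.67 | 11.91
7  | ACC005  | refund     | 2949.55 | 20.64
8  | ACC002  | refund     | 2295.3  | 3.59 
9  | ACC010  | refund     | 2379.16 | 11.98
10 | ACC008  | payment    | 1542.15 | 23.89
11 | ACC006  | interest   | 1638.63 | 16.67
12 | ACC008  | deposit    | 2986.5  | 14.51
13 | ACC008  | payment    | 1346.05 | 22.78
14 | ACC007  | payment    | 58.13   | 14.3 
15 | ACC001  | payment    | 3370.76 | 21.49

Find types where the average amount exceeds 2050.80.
SELECT type, AVG(amount)
FROM transactions
GROUP BY type
HAVING AVG(amount) > 2050.80

Result:
  fee: avg=2622.67
  refund: avg=2541.34
  withdrawal: avg=3004.30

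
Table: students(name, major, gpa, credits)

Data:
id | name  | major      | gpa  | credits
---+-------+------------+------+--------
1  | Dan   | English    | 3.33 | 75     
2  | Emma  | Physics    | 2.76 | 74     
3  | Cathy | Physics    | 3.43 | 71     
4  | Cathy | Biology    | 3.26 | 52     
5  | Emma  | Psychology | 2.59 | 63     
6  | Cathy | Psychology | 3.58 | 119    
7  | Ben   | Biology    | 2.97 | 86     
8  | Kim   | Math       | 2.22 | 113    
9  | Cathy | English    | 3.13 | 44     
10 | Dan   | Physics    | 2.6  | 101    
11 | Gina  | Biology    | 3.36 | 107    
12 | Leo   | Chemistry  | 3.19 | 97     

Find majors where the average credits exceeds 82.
SELECT major, AVG(credits)
FROM students
GROUP BY major
HAVING AVG(credits) > 82

Result:
  Chemistry: avg=97.00
  Math: avg=113.00
  Psychology: avg=91.00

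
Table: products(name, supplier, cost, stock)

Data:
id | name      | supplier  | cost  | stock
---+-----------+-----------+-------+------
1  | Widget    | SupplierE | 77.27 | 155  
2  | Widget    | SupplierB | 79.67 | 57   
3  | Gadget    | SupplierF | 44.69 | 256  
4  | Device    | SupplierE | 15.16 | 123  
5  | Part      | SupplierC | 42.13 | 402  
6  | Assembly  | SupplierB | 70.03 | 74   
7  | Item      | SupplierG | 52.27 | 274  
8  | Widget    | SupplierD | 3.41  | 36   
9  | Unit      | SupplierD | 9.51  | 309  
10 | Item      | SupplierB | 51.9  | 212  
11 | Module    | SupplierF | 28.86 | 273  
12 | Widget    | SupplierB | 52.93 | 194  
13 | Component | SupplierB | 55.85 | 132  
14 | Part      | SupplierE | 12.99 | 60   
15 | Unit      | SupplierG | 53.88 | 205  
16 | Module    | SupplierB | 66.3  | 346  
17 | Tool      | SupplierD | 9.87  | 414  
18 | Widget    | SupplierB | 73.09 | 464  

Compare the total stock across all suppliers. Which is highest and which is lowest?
SELECT supplier, SUM(stock)
FROM products
GROUP BY supplier
ORDER BY SUM(stock)

All groups:
  SupplierE: 338
  SupplierC: 402
  SupplierG: 479
  SupplierF: 529
  SupplierD: 759
  SupplierB: 1479

Highest: SupplierB (1479)
Lowest: SupplierE (338)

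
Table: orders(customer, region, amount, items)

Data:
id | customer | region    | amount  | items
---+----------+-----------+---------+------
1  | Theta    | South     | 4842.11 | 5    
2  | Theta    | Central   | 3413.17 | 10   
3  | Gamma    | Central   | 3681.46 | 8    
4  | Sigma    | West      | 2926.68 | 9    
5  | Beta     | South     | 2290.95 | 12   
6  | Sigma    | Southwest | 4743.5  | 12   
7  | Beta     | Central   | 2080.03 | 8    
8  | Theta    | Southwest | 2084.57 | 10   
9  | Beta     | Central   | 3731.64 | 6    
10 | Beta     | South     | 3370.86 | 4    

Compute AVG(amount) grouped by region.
SELECT region, AVG(amount) as result
FROM orders
GROUP BY region

Result:
  Central: 3226.58
  South: 3501.31
  Southwest: 3414.04
  West: 2926.68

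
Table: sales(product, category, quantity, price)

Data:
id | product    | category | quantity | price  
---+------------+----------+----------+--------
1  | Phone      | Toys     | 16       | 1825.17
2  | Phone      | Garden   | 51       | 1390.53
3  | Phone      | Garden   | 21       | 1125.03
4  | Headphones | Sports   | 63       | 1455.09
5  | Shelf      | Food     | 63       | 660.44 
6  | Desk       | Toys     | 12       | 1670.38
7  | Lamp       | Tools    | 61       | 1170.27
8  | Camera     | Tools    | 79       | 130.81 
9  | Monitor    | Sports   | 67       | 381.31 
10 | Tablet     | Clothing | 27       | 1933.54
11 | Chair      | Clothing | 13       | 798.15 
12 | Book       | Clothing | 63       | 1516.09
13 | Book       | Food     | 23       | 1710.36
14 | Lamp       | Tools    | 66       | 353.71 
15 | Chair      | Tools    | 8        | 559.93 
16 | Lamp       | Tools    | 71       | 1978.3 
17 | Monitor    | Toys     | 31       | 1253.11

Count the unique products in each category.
SELECT category, COUNT(DISTINCT product)
FROM sales
GROUP BY category

Result:
  Clothing: 3 distinct
  Food: 2 distinct
  Garden: 1 distinct
  Sports: 2 distinct
  Tools: 3 distinct
  Toys: 3 distinct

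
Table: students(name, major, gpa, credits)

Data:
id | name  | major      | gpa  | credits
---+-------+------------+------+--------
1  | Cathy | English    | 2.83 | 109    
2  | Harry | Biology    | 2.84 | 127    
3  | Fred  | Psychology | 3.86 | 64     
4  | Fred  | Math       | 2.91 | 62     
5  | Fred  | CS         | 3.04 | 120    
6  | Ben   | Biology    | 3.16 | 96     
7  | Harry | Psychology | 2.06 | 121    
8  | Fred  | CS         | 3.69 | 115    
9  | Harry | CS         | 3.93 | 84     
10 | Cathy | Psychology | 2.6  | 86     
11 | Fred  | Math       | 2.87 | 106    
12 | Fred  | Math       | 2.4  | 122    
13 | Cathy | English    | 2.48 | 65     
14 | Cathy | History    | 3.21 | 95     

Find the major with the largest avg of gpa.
SELECT major, AVG(gpa) as val
FROM students
GROUP BY major
ORDER BY val DESC
LIMIT 1

Result: CS with avg(gpa) = 3.55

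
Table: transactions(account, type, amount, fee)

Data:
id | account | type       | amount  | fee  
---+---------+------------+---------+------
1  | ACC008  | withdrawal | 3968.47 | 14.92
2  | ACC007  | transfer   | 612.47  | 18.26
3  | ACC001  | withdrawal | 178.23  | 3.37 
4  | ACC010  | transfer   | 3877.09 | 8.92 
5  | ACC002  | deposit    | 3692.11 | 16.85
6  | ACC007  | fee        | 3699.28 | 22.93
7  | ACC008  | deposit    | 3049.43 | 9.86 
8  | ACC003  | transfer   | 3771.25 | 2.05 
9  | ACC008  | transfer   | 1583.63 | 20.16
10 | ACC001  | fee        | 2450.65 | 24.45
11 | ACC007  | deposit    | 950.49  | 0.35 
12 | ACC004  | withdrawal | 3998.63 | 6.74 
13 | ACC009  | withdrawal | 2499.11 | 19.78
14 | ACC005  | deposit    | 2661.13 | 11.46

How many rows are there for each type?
SELECT type, COUNT(*) as count
FROM transactions
GROUP BY type

Result:
  deposit: 4
  fee: 2
  transfer: 4
  withdrawal: 4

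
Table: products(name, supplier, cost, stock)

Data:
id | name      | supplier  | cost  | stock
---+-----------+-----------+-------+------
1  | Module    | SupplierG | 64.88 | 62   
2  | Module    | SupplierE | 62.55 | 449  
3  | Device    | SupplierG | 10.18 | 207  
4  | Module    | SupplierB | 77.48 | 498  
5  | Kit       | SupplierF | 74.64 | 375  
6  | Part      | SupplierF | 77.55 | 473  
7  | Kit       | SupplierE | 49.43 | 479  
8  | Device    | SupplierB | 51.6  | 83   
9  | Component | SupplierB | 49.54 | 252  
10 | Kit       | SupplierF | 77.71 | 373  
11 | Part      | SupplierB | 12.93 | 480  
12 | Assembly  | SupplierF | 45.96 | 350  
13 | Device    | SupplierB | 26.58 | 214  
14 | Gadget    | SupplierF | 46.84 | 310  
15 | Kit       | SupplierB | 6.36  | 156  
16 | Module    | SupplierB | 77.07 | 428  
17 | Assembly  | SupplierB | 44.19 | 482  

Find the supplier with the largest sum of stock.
SELECT supplier, SUM(stock) as val
FROM products
GROUP BY supplier
ORDER BY val DESC
LIMIT 1

Result: SupplierB with sum(stock) = 2593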